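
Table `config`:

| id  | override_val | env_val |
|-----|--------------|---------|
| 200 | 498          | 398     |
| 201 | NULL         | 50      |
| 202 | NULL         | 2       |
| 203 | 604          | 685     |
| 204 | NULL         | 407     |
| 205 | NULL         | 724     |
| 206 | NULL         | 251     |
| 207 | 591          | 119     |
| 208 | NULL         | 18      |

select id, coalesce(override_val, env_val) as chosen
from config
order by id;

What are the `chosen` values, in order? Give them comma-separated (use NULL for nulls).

498, 50, 2, 604, 407, 724, 251, 591, 18

id=200: override_val=498 → 498
id=201: override_val=NULL, env_val=50 → 50
id=202: override_val=NULL, env_val=2 → 2
id=203: override_val=604 → 604
id=204: override_val=NULL, env_val=407 → 407
id=205: override_val=NULL, env_val=724 → 724
id=206: override_val=NULL, env_val=251 → 251
id=207: override_val=591 → 591
id=208: override_val=NULL, env_val=18 → 18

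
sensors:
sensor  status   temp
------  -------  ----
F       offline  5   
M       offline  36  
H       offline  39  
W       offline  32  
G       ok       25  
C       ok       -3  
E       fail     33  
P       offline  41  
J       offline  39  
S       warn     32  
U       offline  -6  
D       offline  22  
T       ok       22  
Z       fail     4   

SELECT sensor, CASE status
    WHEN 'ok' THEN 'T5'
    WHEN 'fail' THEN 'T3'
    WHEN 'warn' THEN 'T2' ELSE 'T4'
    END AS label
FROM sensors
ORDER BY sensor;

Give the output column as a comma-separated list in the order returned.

T5, T4, T3, T4, T5, T4, T4, T4, T4, T2, T5, T4, T4, T3

sensor=C: status='ok' → T5
sensor=D: ELSE → T4
sensor=E: status='fail' → T3
sensor=F: ELSE → T4
sensor=G: status='ok' → T5
sensor=H: ELSE → T4
sensor=J: ELSE → T4
sensor=M: ELSE → T4
sensor=P: ELSE → T4
sensor=S: status='warn' → T2
sensor=T: status='ok' → T5
sensor=U: ELSE → T4
sensor=W: ELSE → T4
sensor=Z: status='fail' → T3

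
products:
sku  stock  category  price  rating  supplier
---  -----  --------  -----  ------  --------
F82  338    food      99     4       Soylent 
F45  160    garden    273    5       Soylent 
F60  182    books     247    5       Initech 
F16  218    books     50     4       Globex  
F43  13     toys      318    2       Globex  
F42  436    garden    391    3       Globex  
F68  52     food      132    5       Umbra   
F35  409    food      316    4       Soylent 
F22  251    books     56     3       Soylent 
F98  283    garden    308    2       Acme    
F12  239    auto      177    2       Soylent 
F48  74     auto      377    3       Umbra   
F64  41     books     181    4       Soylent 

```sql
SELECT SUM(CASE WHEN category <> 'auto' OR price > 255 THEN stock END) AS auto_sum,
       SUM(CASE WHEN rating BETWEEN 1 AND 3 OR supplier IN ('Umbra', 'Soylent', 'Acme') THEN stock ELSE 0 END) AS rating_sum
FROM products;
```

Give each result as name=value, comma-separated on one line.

auto_sum=2457, rating_sum=2296

[auto_sum: category <> 'auto' OR price > 255]
sku=F82: ✓ → 338
sku=F45: ✓ → 160
sku=F60: ✓ → 182
sku=F16: ✓ → 218
sku=F43: ✓ → 13
sku=F42: ✓ → 436
sku=F68: ✓ → 52
sku=F35: ✓ → 409
sku=F22: ✓ → 251
sku=F98: ✓ → 283
sku=F12: ✗
sku=F48: ✓ → 74
sku=F64: ✓ → 41
auto_sum = 338 + 160 + 182 + 218 + 13 + 436 + 52 + 409 + 251 + 283 + 74 + 41 = 2457
—
[rating_sum: rating BETWEEN 1 AND 3 OR supplier IN ('Umbra', 'Soylent', 'Acme')]
sku=F82: ✓ → 338
sku=F45: ✓ → 160
sku=F60: ✗
sku=F16: ✗
sku=F43: ✓ → 13
sku=F42: ✓ → 436
sku=F68: ✓ → 52
sku=F35: ✓ → 409
sku=F22: ✓ → 251
sku=F98: ✓ → 283
sku=F12: ✓ → 239
sku=F48: ✓ → 74
sku=F64: ✓ → 41
rating_sum = 338 + 160 + 13 + 436 + 52 + 409 + 251 + 283 + 239 + 74 + 41 = 2296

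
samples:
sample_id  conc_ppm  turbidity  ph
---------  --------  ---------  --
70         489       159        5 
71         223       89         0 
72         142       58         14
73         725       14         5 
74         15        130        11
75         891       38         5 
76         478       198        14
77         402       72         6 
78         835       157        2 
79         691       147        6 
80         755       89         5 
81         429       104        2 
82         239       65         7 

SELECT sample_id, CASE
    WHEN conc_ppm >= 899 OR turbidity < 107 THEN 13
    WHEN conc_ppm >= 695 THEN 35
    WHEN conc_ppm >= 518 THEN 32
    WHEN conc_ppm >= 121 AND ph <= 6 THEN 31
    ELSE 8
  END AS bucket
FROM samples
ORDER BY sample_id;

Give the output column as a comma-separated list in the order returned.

31, 13, 13, 13, 8, 13, 8, 13, 35, 32, 13, 13, 13

sample_id=70: conc_ppm >= 121 AND ph <= 6 → 31
sample_id=71: conc_ppm >= 899 OR turbidity < 107 → 13
sample_id=72: conc_ppm >= 899 OR turbidity < 107 → 13
sample_id=73: conc_ppm >= 899 OR turbidity < 107 → 13
sample_id=74: ELSE → 8
sample_id=75: conc_ppm >= 899 OR turbidity < 107 → 13
sample_id=76: ELSE → 8
sample_id=77: conc_ppm >= 899 OR turbidity < 107 → 13
sample_id=78: conc_ppm >= 695 → 35
sample_id=79: conc_ppm >= 518 → 32
sample_id=80: conc_ppm >= 899 OR turbidity < 107 → 13
sample_id=81: conc_ppm >= 899 OR turbidity < 107 → 13
sample_id=82: conc_ppm >= 899 OR turbidity < 107 → 13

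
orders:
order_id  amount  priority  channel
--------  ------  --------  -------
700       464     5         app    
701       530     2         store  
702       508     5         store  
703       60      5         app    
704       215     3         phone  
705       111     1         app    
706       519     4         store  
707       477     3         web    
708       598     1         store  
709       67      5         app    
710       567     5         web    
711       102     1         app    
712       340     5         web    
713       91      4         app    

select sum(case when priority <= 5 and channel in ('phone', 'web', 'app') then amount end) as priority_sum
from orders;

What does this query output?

order_id=700: ✓ → 464
order_id=701: ✗
order_id=702: ✗
order_id=703: ✓ → 60
order_id=704: ✓ → 215
order_id=705: ✓ → 111
order_id=706: ✗
order_id=707: ✓ → 477
order_id=708: ✗
order_id=709: ✓ → 67
order_id=710: ✓ → 567
order_id=711: ✓ → 102
order_id=712: ✓ → 340
order_id=713: ✓ → 91
priority_sum = 464 + 60 + 215 + 111 + 477 + 67 + 567 + 102 + 340 + 91 = 2494

2494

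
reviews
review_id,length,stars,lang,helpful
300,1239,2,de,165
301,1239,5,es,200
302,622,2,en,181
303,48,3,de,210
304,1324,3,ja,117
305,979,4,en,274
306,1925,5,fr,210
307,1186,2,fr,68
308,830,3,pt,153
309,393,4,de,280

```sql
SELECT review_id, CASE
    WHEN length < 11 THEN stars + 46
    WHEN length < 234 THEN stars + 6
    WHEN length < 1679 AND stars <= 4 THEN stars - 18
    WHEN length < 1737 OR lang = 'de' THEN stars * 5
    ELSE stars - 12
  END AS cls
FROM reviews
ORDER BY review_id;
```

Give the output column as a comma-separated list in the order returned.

review_id=300: length < 1679 AND stars <= 4 → -16
review_id=301: length < 1737 OR lang = 'de' → 25
review_id=302: length < 1679 AND stars <= 4 → -16
review_id=303: length < 234 → 9
review_id=304: length < 1679 AND stars <= 4 → -15
review_id=305: length < 1679 AND stars <= 4 → -14
review_id=306: ELSE → -7
review_id=307: length < 1679 AND stars <= 4 → -16
review_id=308: length < 1679 AND stars <= 4 → -15
review_id=309: length < 1679 AND stars <= 4 → -14

-16, 25, -16, 9, -15, -14, -7, -16, -15, -14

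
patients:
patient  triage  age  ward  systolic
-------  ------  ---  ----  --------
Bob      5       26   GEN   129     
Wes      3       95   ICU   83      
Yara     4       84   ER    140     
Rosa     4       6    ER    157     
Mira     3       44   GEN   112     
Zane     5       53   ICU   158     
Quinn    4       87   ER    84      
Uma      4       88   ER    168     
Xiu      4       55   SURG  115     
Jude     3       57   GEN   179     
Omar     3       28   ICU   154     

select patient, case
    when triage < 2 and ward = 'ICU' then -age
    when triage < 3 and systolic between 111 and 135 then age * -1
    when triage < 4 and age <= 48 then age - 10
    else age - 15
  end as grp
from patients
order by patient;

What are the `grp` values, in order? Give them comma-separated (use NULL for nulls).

patient=Bob: ELSE → 11
patient=Jude: ELSE → 42
patient=Mira: triage < 4 and age <= 48 → 34
patient=Omar: triage < 4 and age <= 48 → 18
patient=Quinn: ELSE → 72
patient=Rosa: ELSE → -9
patient=Uma: ELSE → 73
patient=Wes: ELSE → 80
patient=Xiu: ELSE → 40
patient=Yara: ELSE → 69
patient=Zane: ELSE → 38

11, 42, 34, 18, 72, -9, 73, 80, 40, 69, 38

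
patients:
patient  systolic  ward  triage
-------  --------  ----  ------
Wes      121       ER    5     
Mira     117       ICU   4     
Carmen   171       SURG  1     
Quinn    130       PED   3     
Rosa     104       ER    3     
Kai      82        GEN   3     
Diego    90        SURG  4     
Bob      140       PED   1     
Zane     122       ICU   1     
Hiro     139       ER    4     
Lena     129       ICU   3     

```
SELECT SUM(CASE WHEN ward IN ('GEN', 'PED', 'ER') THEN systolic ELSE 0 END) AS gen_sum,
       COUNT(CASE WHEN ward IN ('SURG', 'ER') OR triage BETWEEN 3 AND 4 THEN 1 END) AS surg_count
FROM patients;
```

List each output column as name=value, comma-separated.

gen_sum=716, surg_count=9

[gen_sum: ward IN ('GEN', 'PED', 'ER')]
patient=Wes: ✓ → 121
patient=Mira: ✗
patient=Carmen: ✗
patient=Quinn: ✓ → 130
patient=Rosa: ✓ → 104
patient=Kai: ✓ → 82
patient=Diego: ✗
patient=Bob: ✓ → 140
patient=Zane: ✗
patient=Hiro: ✓ → 139
patient=Lena: ✗
gen_sum = 121 + 130 + 104 + 82 + 140 + 139 = 716
—
[surg_count: ward IN ('SURG', 'ER') OR triage BETWEEN 3 AND 4]
patient=Wes: ✓ → 1
patient=Mira: ✓ → 1
patient=Carmen: ✓ → 1
patient=Quinn: ✓ → 1
patient=Rosa: ✓ → 1
patient=Kai: ✓ → 1
patient=Diego: ✓ → 1
patient=Bob: ✗
patient=Zane: ✗
patient=Hiro: ✓ → 1
patient=Lena: ✓ → 1
surg_count = COUNT(1, 1, 1, 1, 1, 1, 1, 1, 1) = 9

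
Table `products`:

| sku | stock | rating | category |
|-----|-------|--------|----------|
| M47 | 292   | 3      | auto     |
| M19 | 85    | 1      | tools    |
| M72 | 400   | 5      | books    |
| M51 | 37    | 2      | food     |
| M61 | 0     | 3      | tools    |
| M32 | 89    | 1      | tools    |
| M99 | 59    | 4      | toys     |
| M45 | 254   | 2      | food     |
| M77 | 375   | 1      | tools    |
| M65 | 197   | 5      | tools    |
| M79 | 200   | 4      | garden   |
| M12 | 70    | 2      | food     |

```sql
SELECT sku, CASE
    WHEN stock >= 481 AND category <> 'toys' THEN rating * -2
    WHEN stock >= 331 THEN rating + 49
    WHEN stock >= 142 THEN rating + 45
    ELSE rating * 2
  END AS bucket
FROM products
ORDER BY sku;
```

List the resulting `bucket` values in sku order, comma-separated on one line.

4, 2, 2, 47, 48, 4, 6, 50, 54, 50, 49, 8

sku=M12: ELSE → 4
sku=M19: ELSE → 2
sku=M32: ELSE → 2
sku=M45: stock >= 142 → 47
sku=M47: stock >= 142 → 48
sku=M51: ELSE → 4
sku=M61: ELSE → 6
sku=M65: stock >= 142 → 50
sku=M72: stock >= 331 → 54
sku=M77: stock >= 331 → 50
sku=M79: stock >= 142 → 49
sku=M99: ELSE → 8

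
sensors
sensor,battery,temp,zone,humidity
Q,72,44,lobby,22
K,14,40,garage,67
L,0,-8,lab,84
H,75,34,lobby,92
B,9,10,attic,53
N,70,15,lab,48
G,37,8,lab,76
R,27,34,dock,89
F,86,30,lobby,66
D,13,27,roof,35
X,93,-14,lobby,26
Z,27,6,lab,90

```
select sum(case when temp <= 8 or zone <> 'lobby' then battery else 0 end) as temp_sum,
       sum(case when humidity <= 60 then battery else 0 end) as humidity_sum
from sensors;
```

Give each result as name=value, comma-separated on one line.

[temp_sum: temp <= 8 or zone <> 'lobby']
sensor=Q: ✗
sensor=K: ✓ → 14
sensor=L: ✓ → 0
sensor=H: ✗
sensor=B: ✓ → 9
sensor=N: ✓ → 70
sensor=G: ✓ → 37
sensor=R: ✓ → 27
sensor=F: ✗
sensor=D: ✓ → 13
sensor=X: ✓ → 93
sensor=Z: ✓ → 27
temp_sum = 14 + 9 + 70 + 37 + 27 + 13 + 93 + 27 = 290
—
[humidity_sum: humidity <= 60]
sensor=Q: ✓ → 72
sensor=K: ✗
sensor=L: ✗
sensor=H: ✗
sensor=B: ✓ → 9
sensor=N: ✓ → 70
sensor=G: ✗
sensor=R: ✗
sensor=F: ✗
sensor=D: ✓ → 13
sensor=X: ✓ → 93
sensor=Z: ✗
humidity_sum = 72 + 9 + 70 + 13 + 93 = 257

temp_sum=290, humidity_sum=257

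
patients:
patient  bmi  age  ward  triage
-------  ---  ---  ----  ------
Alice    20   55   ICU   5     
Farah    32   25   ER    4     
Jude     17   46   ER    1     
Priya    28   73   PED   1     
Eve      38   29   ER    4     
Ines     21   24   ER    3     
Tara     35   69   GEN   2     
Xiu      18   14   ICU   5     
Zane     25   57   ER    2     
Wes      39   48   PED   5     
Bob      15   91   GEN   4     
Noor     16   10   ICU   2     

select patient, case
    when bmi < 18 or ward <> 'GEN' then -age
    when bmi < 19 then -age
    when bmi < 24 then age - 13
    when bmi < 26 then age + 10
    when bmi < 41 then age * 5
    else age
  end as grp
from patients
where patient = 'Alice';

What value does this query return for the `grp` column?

patient = Alice: bmi=20, age=55, ward=ICU, triage=5.
bmi < 18 or ward <> 'GEN' → true → -55

-55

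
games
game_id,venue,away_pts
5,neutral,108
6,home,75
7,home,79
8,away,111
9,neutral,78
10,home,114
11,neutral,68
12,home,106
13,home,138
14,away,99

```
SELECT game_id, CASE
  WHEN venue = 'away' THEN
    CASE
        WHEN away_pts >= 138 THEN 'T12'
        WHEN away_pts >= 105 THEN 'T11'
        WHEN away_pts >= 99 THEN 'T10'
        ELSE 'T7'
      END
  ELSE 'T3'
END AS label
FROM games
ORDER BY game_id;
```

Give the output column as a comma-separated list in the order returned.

game_id=5: venue='neutral' → outer ELSE → T3
game_id=6: venue='home' → outer ELSE → T3
game_id=7: venue='home' → outer ELSE → T3
game_id=8: venue='away' → inner[away_pts >= 105] → T11
game_id=9: venue='neutral' → outer ELSE → T3
game_id=10: venue='home' → outer ELSE → T3
game_id=11: venue='neutral' → outer ELSE → T3
game_id=12: venue='home' → outer ELSE → T3
game_id=13: venue='home' → outer ELSE → T3
game_id=14: venue='away' → inner[away_pts >= 99] → T10

T3, T3, T3, T11, T3, T3, T3, T3, T3, T10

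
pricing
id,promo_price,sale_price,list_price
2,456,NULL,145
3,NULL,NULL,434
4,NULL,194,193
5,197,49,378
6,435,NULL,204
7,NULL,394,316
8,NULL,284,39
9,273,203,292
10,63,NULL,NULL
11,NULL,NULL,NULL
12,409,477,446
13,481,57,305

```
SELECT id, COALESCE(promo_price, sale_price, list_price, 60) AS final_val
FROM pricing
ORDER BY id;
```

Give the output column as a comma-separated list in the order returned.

456, 434, 194, 197, 435, 394, 284, 273, 63, 60, 409, 481

id=2: promo_price=456 → 456
id=3: promo_price=NULL, sale_price=NULL, list_price=434 → 434
id=4: promo_price=NULL, sale_price=194 → 194
id=5: promo_price=197 → 197
id=6: promo_price=435 → 435
id=7: promo_price=NULL, sale_price=394 → 394
id=8: promo_price=NULL, sale_price=284 → 284
id=9: promo_price=273 → 273
id=10: promo_price=63 → 63
id=11: promo_price=NULL, sale_price=NULL, list_price=NULL, → literal 60 → 60
id=12: promo_price=409 → 409
id=13: promo_price=481 → 481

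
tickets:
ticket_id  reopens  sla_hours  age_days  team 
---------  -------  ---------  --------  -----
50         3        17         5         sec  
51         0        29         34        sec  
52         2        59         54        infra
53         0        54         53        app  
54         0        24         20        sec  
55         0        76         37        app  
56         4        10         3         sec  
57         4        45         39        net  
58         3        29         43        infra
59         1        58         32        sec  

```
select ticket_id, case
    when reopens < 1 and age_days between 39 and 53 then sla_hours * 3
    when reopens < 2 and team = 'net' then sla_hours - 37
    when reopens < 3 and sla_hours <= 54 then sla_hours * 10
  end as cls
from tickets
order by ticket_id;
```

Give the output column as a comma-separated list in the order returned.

NULL, 290, NULL, 162, 240, NULL, NULL, NULL, NULL, NULL

ticket_id=50: (no match → NULL) → NULL
ticket_id=51: reopens < 3 and sla_hours <= 54 → 290
ticket_id=52: (no match → NULL) → NULL
ticket_id=53: reopens < 1 and age_days between 39 and 53 → 162
ticket_id=54: reopens < 3 and sla_hours <= 54 → 240
ticket_id=55: (no match → NULL) → NULL
ticket_id=56: (no match → NULL) → NULL
ticket_id=57: (no match → NULL) → NULL
ticket_id=58: (no match → NULL) → NULL
ticket_id=59: (no match → NULL) → NULL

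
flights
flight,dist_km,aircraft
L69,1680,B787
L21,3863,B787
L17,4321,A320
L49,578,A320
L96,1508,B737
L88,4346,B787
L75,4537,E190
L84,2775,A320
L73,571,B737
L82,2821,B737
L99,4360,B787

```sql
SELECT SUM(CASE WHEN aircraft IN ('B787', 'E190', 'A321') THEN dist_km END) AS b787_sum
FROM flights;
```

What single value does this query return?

flight=L69: ✓ → 1680
flight=L21: ✓ → 3863
flight=L17: ✗
flight=L49: ✗
flight=L96: ✗
flight=L88: ✓ → 4346
flight=L75: ✓ → 4537
flight=L84: ✗
flight=L73: ✗
flight=L82: ✗
flight=L99: ✓ → 4360
b787_sum = 1680 + 3863 + 4346 + 4537 + 4360 = 18786

18786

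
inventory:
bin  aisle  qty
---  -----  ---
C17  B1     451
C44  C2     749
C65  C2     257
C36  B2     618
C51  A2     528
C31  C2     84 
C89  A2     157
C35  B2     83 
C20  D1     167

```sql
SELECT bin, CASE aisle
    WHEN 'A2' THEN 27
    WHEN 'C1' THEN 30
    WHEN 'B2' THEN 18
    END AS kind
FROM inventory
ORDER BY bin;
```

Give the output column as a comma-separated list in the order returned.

bin=C17: (no match → NULL) → NULL
bin=C20: (no match → NULL) → NULL
bin=C31: (no match → NULL) → NULL
bin=C35: aisle='B2' → 18
bin=C36: aisle='B2' → 18
bin=C44: (no match → NULL) → NULL
bin=C51: aisle='A2' → 27
bin=C65: (no match → NULL) → NULL
bin=C89: aisle='A2' → 27

NULL, NULL, NULL, 18, 18, NULL, 27, NULL, 27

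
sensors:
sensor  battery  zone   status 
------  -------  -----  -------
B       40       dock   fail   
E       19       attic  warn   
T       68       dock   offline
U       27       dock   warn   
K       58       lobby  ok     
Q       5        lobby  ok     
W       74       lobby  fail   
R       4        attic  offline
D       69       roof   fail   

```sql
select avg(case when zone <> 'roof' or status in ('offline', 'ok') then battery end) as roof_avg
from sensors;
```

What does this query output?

sensor=B: ✓ → 40
sensor=E: ✓ → 19
sensor=T: ✓ → 68
sensor=U: ✓ → 27
sensor=K: ✓ → 58
sensor=Q: ✓ → 5
sensor=W: ✓ → 74
sensor=R: ✓ → 4
sensor=D: ✗
roof_avg = (40 + 19 + 68 + 27 + 58 + 5 + 74 + 4) / 8 = 36.875

36.875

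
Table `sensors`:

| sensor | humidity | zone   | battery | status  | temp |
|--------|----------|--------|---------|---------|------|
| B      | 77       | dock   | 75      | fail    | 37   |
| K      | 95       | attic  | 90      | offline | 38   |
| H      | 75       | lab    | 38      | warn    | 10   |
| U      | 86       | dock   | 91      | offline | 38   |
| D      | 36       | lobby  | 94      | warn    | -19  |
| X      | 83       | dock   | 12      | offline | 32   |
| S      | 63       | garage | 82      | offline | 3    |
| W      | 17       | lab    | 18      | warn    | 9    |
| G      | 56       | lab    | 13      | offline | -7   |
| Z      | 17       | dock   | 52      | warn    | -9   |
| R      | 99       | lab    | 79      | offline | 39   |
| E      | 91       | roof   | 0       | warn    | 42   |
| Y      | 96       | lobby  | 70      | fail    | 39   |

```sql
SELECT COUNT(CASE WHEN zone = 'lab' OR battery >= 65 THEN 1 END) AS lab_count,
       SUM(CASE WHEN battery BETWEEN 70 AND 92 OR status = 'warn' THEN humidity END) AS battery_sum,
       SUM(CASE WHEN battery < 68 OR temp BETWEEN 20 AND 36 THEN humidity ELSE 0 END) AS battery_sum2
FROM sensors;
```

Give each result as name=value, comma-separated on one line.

[lab_count: zone = 'lab' OR battery >= 65]
sensor=B: ✓ → 1
sensor=K: ✓ → 1
sensor=H: ✓ → 1
sensor=U: ✓ → 1
sensor=D: ✓ → 1
sensor=X: ✗
sensor=S: ✓ → 1
sensor=W: ✓ → 1
sensor=G: ✓ → 1
sensor=Z: ✗
sensor=R: ✓ → 1
sensor=E: ✗
sensor=Y: ✓ → 1
lab_count = COUNT(1, 1, 1, 1, 1, 1, 1, 1, 1, 1) = 10
—
[battery_sum: battery BETWEEN 70 AND 92 OR status = 'warn']
sensor=B: ✓ → 77
sensor=K: ✓ → 95
sensor=H: ✓ → 75
sensor=U: ✓ → 86
sensor=D: ✓ → 36
sensor=X: ✗
sensor=S: ✓ → 63
sensor=W: ✓ → 17
sensor=G: ✗
sensor=Z: ✓ → 17
sensor=R: ✓ → 99
sensor=E: ✓ → 91
sensor=Y: ✓ → 96
battery_sum = 77 + 95 + 75 + 86 + 36 + 63 + 17 + 17 + 99 + 91 + 96 = 752
—
[battery_sum2: battery < 68 OR temp BETWEEN 20 AND 36]
sensor=B: ✗
sensor=K: ✗
sensor=H: ✓ → 75
sensor=U: ✗
sensor=D: ✗
sensor=X: ✓ → 83
sensor=S: ✗
sensor=W: ✓ → 17
sensor=G: ✓ → 56
sensor=Z: ✓ → 17
sensor=R: ✗
sensor=E: ✓ → 91
sensor=Y: ✗
battery_sum2 = 75 + 83 + 17 + 56 + 17 + 91 = 339

lab_count=10, battery_sum=752, battery_sum2=339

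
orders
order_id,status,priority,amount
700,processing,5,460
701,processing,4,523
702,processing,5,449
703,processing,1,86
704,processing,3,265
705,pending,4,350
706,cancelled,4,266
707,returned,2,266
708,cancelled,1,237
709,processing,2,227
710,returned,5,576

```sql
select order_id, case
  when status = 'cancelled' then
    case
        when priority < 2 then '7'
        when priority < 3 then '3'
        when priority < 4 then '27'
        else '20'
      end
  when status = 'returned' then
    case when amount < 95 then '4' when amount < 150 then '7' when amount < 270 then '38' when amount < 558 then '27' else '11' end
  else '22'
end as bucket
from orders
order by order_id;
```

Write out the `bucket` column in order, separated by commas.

order_id=700: status='processing' → outer ELSE → 22
order_id=701: status='processing' → outer ELSE → 22
order_id=702: status='processing' → outer ELSE → 22
order_id=703: status='processing' → outer ELSE → 22
order_id=704: status='processing' → outer ELSE → 22
order_id=705: status='pending' → outer ELSE → 22
order_id=706: status='cancelled' → inner[ELSE] → 20
order_id=707: status='returned' → inner[amount < 270] → 38
order_id=708: status='cancelled' → inner[priority < 2] → 7
order_id=709: status='processing' → outer ELSE → 22
order_id=710: status='returned' → inner[ELSE] → 11

22, 22, 22, 22, 22, 22, 20, 38, 7, 22, 11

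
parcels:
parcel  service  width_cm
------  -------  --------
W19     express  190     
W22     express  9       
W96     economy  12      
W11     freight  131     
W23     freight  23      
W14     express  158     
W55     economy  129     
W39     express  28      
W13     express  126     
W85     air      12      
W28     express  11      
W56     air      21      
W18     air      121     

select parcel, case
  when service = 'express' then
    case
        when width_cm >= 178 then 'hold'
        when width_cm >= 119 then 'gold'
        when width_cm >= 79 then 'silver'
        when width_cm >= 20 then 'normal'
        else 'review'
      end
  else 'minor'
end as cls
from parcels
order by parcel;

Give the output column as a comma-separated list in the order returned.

minor, gold, gold, minor, hold, review, minor, review, normal, minor, minor, minor, minor

parcel=W11: service='freight' → outer ELSE → minor
parcel=W13: service='express' → inner[width_cm >= 119] → gold
parcel=W14: service='express' → inner[width_cm >= 119] → gold
parcel=W18: service='air' → outer ELSE → minor
parcel=W19: service='express' → inner[width_cm >= 178] → hold
parcel=W22: service='express' → inner[ELSE] → review
parcel=W23: service='freight' → outer ELSE → minor
parcel=W28: service='express' → inner[ELSE] → review
parcel=W39: service='express' → inner[width_cm >= 20] → normal
parcel=W55: service='economy' → outer ELSE → minor
parcel=W56: service='air' → outer ELSE → minor
parcel=W85: service='air' → outer ELSE → minor
parcel=W96: service='economy' → outer ELSE → minor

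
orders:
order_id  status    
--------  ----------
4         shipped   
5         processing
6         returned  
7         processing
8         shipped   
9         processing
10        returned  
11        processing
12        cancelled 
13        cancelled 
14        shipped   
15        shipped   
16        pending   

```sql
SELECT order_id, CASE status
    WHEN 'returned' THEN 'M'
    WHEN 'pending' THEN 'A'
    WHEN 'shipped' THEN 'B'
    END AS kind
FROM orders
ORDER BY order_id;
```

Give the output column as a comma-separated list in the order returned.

B, NULL, M, NULL, B, NULL, M, NULL, NULL, NULL, B, B, A

order_id=4: status='shipped' → B
order_id=5: (no match → NULL) → NULL
order_id=6: status='returned' → M
order_id=7: (no match → NULL) → NULL
order_id=8: status='shipped' → B
order_id=9: (no match → NULL) → NULL
order_id=10: status='returned' → M
order_id=11: (no match → NULL) → NULL
order_id=12: (no match → NULL) → NULL
order_id=13: (no match → NULL) → NULL
order_id=14: status='shipped' → B
order_id=15: status='shipped' → B
order_id=16: status='pending' → A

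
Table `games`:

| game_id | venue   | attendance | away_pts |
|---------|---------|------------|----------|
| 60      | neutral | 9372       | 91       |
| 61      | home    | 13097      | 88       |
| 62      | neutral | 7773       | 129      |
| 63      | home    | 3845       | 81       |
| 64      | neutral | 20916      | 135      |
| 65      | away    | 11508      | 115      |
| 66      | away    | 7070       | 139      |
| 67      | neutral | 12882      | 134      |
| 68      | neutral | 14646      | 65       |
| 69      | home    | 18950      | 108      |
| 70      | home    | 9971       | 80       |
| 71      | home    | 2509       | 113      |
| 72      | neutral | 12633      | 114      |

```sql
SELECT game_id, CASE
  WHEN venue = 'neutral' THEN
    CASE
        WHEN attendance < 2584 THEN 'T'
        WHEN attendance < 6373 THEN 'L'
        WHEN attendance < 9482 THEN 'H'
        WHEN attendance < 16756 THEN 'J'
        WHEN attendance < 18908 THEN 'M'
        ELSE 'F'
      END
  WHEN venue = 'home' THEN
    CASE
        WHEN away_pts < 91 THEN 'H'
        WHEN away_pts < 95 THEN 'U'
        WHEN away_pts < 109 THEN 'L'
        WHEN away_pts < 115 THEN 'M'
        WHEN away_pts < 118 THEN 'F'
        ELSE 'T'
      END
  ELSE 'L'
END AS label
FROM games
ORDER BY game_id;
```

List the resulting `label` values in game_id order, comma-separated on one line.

game_id=60: venue='neutral' → inner[attendance < 9482] → H
game_id=61: venue='home' → inner[away_pts < 91] → H
game_id=62: venue='neutral' → inner[attendance < 9482] → H
game_id=63: venue='home' → inner[away_pts < 91] → H
game_id=64: venue='neutral' → inner[ELSE] → F
game_id=65: venue='away' → outer ELSE → L
game_id=66: venue='away' → outer ELSE → L
game_id=67: venue='neutral' → inner[attendance < 16756] → J
game_id=68: venue='neutral' → inner[attendance < 16756] → J
game_id=69: venue='home' → inner[away_pts < 109] → L
game_id=70: venue='home' → inner[away_pts < 91] → H
game_id=71: venue='home' → inner[away_pts < 115] → M
game_id=72: venue='neutral' → inner[attendance < 16756] → J

H, H, H, H, F, L, L, J, J, L, H, M, J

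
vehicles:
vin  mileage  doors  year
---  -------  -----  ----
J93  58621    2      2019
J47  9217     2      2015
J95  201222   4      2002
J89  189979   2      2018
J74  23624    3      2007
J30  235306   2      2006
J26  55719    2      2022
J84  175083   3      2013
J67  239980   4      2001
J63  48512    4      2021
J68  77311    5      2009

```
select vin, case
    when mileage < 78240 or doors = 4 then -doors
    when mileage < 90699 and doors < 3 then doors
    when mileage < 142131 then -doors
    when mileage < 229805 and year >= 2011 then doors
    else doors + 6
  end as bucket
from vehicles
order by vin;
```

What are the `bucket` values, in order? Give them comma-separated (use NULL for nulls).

-2, 8, -2, -4, -4, -5, -3, 3, 2, -2, -4

vin=J26: mileage < 78240 or doors = 4 → -2
vin=J30: ELSE → 8
vin=J47: mileage < 78240 or doors = 4 → -2
vin=J63: mileage < 78240 or doors = 4 → -4
vin=J67: mileage < 78240 or doors = 4 → -4
vin=J68: mileage < 78240 or doors = 4 → -5
vin=J74: mileage < 78240 or doors = 4 → -3
vin=J84: mileage < 229805 and year >= 2011 → 3
vin=J89: mileage < 229805 and year >= 2011 → 2
vin=J93: mileage < 78240 or doors = 4 → -2
vin=J95: mileage < 78240 or doors = 4 → -4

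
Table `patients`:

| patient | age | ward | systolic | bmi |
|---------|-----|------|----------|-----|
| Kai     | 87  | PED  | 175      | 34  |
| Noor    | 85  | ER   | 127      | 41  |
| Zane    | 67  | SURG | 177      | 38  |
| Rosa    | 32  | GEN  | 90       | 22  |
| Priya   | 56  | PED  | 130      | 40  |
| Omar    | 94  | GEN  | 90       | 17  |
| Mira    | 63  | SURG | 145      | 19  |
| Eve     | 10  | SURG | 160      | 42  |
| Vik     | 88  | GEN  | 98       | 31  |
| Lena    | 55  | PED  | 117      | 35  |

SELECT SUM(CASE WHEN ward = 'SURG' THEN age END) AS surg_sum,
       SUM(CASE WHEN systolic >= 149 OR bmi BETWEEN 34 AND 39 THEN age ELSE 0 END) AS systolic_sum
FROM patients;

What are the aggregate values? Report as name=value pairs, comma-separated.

[surg_sum: ward = 'SURG']
patient=Kai: ✗
patient=Noor: ✗
patient=Zane: ✓ → 67
patient=Rosa: ✗
patient=Priya: ✗
patient=Omar: ✗
patient=Mira: ✓ → 63
patient=Eve: ✓ → 10
patient=Vik: ✗
patient=Lena: ✗
surg_sum = 67 + 63 + 10 = 140
—
[systolic_sum: systolic >= 149 OR bmi BETWEEN 34 AND 39]
patient=Kai: ✓ → 87
patient=Noor: ✗
patient=Zane: ✓ → 67
patient=Rosa: ✗
patient=Priya: ✗
patient=Omar: ✗
patient=Mira: ✗
patient=Eve: ✓ → 10
patient=Vik: ✗
patient=Lena: ✓ → 55
systolic_sum = 87 + 67 + 10 + 55 = 219

surg_sum=140, systolic_sum=219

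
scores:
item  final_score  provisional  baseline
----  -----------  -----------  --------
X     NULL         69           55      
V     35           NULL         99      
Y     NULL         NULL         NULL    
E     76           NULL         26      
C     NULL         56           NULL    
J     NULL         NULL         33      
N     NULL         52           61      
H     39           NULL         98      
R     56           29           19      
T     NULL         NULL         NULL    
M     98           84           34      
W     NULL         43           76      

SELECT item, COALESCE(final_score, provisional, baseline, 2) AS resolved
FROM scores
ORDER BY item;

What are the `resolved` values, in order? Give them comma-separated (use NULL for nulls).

item=C: final_score=NULL, provisional=56 → 56
item=E: final_score=76 → 76
item=H: final_score=39 → 39
item=J: final_score=NULL, provisional=NULL, baseline=33 → 33
item=M: final_score=98 → 98
item=N: final_score=NULL, provisional=52 → 52
item=R: final_score=56 → 56
item=T: final_score=NULL, provisional=NULL, baseline=NULL, → literal 2 → 2
item=V: final_score=35 → 35
item=W: final_score=NULL, provisional=43 → 43
item=X: final_score=NULL, provisional=69 → 69
item=Y: final_score=NULL, provisional=NULL, baseline=NULL, → literal 2 → 2

56, 76, 39, 33, 98, 52, 56, 2, 35, 43, 69, 2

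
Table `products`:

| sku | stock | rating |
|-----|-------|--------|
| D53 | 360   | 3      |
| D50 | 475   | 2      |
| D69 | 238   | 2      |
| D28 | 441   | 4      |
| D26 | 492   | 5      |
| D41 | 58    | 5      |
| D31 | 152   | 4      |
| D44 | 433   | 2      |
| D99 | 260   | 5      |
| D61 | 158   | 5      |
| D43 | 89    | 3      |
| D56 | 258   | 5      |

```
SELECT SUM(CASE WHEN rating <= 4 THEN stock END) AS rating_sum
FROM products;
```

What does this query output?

2188

sku=D53: ✓ → 360
sku=D50: ✓ → 475
sku=D69: ✓ → 238
sku=D28: ✓ → 441
sku=D26: ✗
sku=D41: ✗
sku=D31: ✓ → 152
sku=D44: ✓ → 433
sku=D99: ✗
sku=D61: ✗
sku=D43: ✓ → 89
sku=D56: ✗
rating_sum = 360 + 475 + 238 + 441 + 152 + 433 + 89 = 2188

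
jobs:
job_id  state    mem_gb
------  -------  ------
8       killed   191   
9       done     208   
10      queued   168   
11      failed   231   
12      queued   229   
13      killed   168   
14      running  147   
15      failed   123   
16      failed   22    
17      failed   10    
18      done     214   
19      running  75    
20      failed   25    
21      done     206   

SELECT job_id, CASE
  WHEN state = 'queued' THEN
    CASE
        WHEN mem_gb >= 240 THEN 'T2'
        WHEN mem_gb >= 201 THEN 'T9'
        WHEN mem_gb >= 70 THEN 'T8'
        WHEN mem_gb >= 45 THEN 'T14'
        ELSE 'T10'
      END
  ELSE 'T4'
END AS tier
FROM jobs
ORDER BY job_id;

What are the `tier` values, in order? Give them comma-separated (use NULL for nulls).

job_id=8: state='killed' → outer ELSE → T4
job_id=9: state='done' → outer ELSE → T4
job_id=10: state='queued' → inner[mem_gb >= 70] → T8
job_id=11: state='failed' → outer ELSE → T4
job_id=12: state='queued' → inner[mem_gb >= 201] → T9
job_id=13: state='killed' → outer ELSE → T4
job_id=14: state='running' → outer ELSE → T4
job_id=15: state='failed' → outer ELSE → T4
job_id=16: state='failed' → outer ELSE → T4
job_id=17: state='failed' → outer ELSE → T4
job_id=18: state='done' → outer ELSE → T4
job_id=19: state='running' → outer ELSE → T4
job_id=20: state='failed' → outer ELSE → T4
job_id=21: state='done' → outer ELSE → T4

T4, T4, T8, T4, T9, T4, T4, T4, T4, T4, T4, T4, T4, T4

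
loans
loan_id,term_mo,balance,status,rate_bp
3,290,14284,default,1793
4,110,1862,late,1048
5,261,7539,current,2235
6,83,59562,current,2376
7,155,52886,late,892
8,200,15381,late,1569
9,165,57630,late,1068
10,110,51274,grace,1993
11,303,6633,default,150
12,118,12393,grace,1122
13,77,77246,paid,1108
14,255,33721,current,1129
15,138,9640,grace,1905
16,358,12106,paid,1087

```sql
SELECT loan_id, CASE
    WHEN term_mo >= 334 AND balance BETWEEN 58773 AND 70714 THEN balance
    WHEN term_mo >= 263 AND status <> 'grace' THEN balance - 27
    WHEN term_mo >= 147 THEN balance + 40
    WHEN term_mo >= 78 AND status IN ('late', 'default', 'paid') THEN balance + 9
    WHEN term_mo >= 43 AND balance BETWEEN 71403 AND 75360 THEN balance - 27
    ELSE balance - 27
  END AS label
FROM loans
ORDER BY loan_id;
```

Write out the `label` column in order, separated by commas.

loan_id=3: term_mo >= 263 AND status <> 'grace' → 14257
loan_id=4: term_mo >= 78 AND status IN ('late', 'default', 'paid') → 1871
loan_id=5: term_mo >= 147 → 7579
loan_id=6: ELSE → 59535
loan_id=7: term_mo >= 147 → 52926
loan_id=8: term_mo >= 147 → 15421
loan_id=9: term_mo >= 147 → 57670
loan_id=10: ELSE → 51247
loan_id=11: term_mo >= 263 AND status <> 'grace' → 6606
loan_id=12: ELSE → 12366
loan_id=13: ELSE → 77219
loan_id=14: term_mo >= 147 → 33761
loan_id=15: ELSE → 9613
loan_id=16: term_mo >= 263 AND status <> 'grace' → 12079

14257, 1871, 7579, 59535, 52926, 15421, 57670, 51247, 6606, 12366, 77219, 33761, 9613, 12079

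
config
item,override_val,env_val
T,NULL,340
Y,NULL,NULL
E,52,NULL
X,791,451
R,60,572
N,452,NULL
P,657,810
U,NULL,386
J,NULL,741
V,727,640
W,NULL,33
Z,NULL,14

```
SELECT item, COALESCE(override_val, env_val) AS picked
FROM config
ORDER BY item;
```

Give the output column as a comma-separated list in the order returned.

item=E: override_val=52 → 52
item=J: override_val=NULL, env_val=741 → 741
item=N: override_val=452 → 452
item=P: override_val=657 → 657
item=R: override_val=60 → 60
item=T: override_val=NULL, env_val=340 → 340
item=U: override_val=NULL, env_val=386 → 386
item=V: override_val=727 → 727
item=W: override_val=NULL, env_val=33 → 33
item=X: override_val=791 → 791
item=Y: override_val=NULL, env_val=NULL (all NULL) → NULL
item=Z: override_val=NULL, env_val=14 → 14

52, 741, 452, 657, 60, 340, 386, 727, 33, 791, NULL, 14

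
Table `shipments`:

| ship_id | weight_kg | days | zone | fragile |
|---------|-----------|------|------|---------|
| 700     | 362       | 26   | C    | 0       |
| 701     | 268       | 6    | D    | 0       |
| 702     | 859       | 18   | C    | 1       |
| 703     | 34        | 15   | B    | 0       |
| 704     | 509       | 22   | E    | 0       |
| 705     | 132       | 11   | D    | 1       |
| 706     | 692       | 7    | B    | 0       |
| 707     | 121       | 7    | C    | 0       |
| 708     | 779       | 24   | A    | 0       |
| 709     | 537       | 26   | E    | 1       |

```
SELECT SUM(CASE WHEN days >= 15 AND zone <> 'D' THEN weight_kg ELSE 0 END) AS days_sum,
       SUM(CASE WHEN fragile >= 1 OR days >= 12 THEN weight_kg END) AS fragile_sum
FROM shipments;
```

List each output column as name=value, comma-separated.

[days_sum: days >= 15 AND zone <> 'D']
ship_id=700: ✓ → 362
ship_id=701: ✗
ship_id=702: ✓ → 859
ship_id=703: ✓ → 34
ship_id=704: ✓ → 509
ship_id=705: ✗
ship_id=706: ✗
ship_id=707: ✗
ship_id=708: ✓ → 779
ship_id=709: ✓ → 537
days_sum = 362 + 859 + 34 + 509 + 779 + 537 = 3080
—
[fragile_sum: fragile >= 1 OR days >= 12]
ship_id=700: ✓ → 362
ship_id=701: ✗
ship_id=702: ✓ → 859
ship_id=703: ✓ → 34
ship_id=704: ✓ → 509
ship_id=705: ✓ → 132
ship_id=706: ✗
ship_id=707: ✗
ship_id=708: ✓ → 779
ship_id=709: ✓ → 537
fragile_sum = 362 + 859 + 34 + 509 + 132 + 779 + 537 = 3212

days_sum=3080, fragile_sum=3212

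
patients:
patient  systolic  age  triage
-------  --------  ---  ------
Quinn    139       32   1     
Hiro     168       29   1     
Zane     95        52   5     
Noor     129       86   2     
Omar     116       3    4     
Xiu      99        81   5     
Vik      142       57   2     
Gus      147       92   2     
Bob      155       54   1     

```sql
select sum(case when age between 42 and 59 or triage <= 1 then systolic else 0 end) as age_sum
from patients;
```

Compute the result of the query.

patient=Quinn: ✓ → 139
patient=Hiro: ✓ → 168
patient=Zane: ✓ → 95
patient=Noor: ✗
patient=Omar: ✗
patient=Xiu: ✗
patient=Vik: ✓ → 142
patient=Gus: ✗
patient=Bob: ✓ → 155
age_sum = 139 + 168 + 95 + 142 + 155 = 699

699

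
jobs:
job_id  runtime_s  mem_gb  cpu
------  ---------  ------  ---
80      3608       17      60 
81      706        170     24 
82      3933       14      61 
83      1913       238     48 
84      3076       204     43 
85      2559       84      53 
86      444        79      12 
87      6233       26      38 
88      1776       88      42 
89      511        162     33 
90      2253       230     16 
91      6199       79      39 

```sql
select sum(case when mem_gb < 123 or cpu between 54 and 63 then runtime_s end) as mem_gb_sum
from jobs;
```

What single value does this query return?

24752

job_id=80: ✓ → 3608
job_id=81: ✗
job_id=82: ✓ → 3933
job_id=83: ✗
job_id=84: ✗
job_id=85: ✓ → 2559
job_id=86: ✓ → 444
job_id=87: ✓ → 6233
job_id=88: ✓ → 1776
job_id=89: ✗
job_id=90: ✗
job_id=91: ✓ → 6199
mem_gb_sum = 3608 + 3933 + 2559 + 444 + 6233 + 1776 + 6199 = 24752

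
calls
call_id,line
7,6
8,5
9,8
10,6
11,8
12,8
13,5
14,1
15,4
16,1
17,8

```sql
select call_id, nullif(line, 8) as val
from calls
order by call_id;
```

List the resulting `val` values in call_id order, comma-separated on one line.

6, 5, NULL, 6, NULL, NULL, 5, 1, 4, 1, NULL

call_id=7: line=6 vs 8: differ → 6
call_id=8: line=5 vs 8: differ → 5
call_id=9: line=8 vs 8: equal → NULL
call_id=10: line=6 vs 8: differ → 6
call_id=11: line=8 vs 8: equal → NULL
call_id=12: line=8 vs 8: equal → NULL
call_id=13: line=5 vs 8: differ → 5
call_id=14: line=1 vs 8: differ → 1
call_id=15: line=4 vs 8: differ → 4
call_id=16: line=1 vs 8: differ → 1
call_id=17: line=8 vs 8: equal → NULL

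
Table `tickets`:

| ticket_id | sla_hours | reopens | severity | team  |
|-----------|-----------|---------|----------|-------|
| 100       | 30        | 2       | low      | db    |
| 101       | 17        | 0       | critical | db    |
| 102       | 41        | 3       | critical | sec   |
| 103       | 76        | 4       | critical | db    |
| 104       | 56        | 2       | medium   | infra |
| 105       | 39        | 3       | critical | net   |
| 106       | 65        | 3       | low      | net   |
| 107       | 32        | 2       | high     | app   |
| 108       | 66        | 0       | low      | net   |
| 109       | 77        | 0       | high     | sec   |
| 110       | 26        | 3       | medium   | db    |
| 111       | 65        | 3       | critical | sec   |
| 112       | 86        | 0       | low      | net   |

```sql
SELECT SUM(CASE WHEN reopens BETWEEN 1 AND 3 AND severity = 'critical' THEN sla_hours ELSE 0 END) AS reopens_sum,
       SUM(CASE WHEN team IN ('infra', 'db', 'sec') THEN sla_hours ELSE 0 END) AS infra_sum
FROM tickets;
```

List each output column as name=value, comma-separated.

reopens_sum=145, infra_sum=388

[reopens_sum: reopens BETWEEN 1 AND 3 AND severity = 'critical']
ticket_id=100: ✗
ticket_id=101: ✗
ticket_id=102: ✓ → 41
ticket_id=103: ✗
ticket_id=104: ✗
ticket_id=105: ✓ → 39
ticket_id=106: ✗
ticket_id=107: ✗
ticket_id=108: ✗
ticket_id=109: ✗
ticket_id=110: ✗
ticket_id=111: ✓ → 65
ticket_id=112: ✗
reopens_sum = 41 + 39 + 65 = 145
—
[infra_sum: team IN ('infra', 'db', 'sec')]
ticket_id=100: ✓ → 30
ticket_id=101: ✓ → 17
ticket_id=102: ✓ → 41
ticket_id=103: ✓ → 76
ticket_id=104: ✓ → 56
ticket_id=105: ✗
ticket_id=106: ✗
ticket_id=107: ✗
ticket_id=108: ✗
ticket_id=109: ✓ → 77
ticket_id=110: ✓ → 26
ticket_id=111: ✓ → 65
ticket_id=112: ✗
infra_sum = 30 + 17 + 41 + 76 + 56 + 77 + 26 + 65 = 388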